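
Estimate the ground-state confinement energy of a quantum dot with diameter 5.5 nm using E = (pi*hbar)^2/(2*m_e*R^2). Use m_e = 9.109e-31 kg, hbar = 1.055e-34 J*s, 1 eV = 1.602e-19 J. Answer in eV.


Radius R = 5.5/2 = 2.75 nm = 2.75e-09 m
E = (pi * 1.055e-34)^2 / (2 * 9.109e-31 * (2.75e-09)^2)
E(J) = 7.97331e-21
E = E(J) / 1.602e-19 = 0.0498 eV

0.0498


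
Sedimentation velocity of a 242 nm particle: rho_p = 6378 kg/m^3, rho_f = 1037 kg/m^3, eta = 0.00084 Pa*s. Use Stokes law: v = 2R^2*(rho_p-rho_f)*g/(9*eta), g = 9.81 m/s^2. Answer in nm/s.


Radius R = 242/2 nm = 1.21e-07 m
Density difference = 6378 - 1037 = 5341 kg/m^3
v = 2 * R^2 * (rho_p - rho_f) * g / (9 * eta)
v = 2 * (1.21e-07)^2 * 5341 * 9.81 / (9 * 0.00084)
v = 2.02941e-07 m/s = 202.9413 nm/s

202.9413


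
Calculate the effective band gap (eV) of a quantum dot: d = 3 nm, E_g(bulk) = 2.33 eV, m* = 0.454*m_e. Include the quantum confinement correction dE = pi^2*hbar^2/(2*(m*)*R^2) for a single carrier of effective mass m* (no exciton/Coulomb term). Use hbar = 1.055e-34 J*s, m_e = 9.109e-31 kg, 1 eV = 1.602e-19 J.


Radius R = 3/2 nm = 1.5e-09 m
Confinement energy dE = pi^2 * hbar^2 / (2 * m_eff * m_e * R^2)
dE = pi^2 * (1.055e-34)^2 / (2 * 0.454 * 9.109e-31 * (1.5e-09)^2) J, divided by 1.602e-19 J/eV
dE = 0.3685 eV
Total band gap = E_g(bulk) + dE = 2.33 + 0.3685 = 2.6985 eV

2.6985


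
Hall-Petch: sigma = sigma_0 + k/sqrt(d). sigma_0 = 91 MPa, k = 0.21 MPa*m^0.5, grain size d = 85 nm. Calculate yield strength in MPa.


d = 85 nm = 8.5e-08 m
sqrt(d) = 0.0002915476
Hall-Petch contribution = k / sqrt(d) = 0.21 / 0.0002915476 = 720.3 MPa
sigma = sigma_0 + k/sqrt(d) = 91 + 720.3 = 811.3 MPa

811.3


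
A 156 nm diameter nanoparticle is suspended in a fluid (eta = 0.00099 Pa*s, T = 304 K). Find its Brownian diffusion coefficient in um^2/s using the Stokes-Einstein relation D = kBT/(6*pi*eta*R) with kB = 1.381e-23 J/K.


Radius R = 156/2 = 78 nm = 7.8e-08 m
D = kB*T / (6*pi*eta*R)
D = 1.381e-23 * 304 / (6 * pi * 0.00099 * 7.8e-08)
D = 2.88427e-12 m^2/s = 2.884 um^2/s

2.884


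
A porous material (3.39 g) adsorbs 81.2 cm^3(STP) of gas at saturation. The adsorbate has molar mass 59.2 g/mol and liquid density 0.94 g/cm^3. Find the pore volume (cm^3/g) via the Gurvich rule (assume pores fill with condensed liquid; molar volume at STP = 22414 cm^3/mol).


Moles adsorbed n = V_ads / 22414 = 81.2 / 22414 = 3.622736e-03 mol
Liquid volume V_liq = n * M / rho_liq = 3.622736e-03 * 59.2 / 0.94 = 0.22816 cm^3
Specific pore volume V_pore = V_liq / m_sample = 0.22816 / 3.39
V_pore = 0.0673 cm^3/g

0.0673


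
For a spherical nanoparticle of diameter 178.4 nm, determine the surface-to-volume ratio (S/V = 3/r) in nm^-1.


Radius r = 178.4/2 = 89.2 nm
S/V = 3 / r = 3 / 89.2
S/V = 0.0336 nm^-1

0.0336


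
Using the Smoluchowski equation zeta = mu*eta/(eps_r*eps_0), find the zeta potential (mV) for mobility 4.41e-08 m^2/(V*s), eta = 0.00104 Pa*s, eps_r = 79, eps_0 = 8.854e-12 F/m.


Smoluchowski equation: zeta = mu * eta / (eps_r * eps_0)
zeta = 4.41e-08 * 0.00104 / (79 * 8.854e-12)
zeta = 0.06557 V = 65.57 mV

65.57


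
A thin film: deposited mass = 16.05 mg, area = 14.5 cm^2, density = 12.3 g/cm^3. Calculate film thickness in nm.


Convert: m = 16.05 mg = 1.6050e-05 kg, A = 14.5 cm^2 = 1.4500e-03 m^2, rho = 12.3 g/cm^3 = 12300 kg/m^3
t = m / (A * rho)
t = 1.6050e-05 / (1.4500e-03 * 12300)
t = 8.9992e-07 m = 899.9 nm

899.9


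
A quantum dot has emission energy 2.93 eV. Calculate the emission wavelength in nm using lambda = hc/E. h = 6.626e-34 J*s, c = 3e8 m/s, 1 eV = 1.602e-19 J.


Convert energy: E = 2.93 eV = 2.93 * 1.602e-19 = 4.69386e-19 J
lambda = h*c / E = 6.626e-34 * 3e8 / 4.69386e-19
lambda = 4.23489e-07 m = 423.5 nm

423.5


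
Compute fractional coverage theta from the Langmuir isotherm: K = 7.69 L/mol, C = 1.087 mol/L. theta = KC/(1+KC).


Langmuir isotherm: theta = K*C / (1 + K*C)
K*C = 7.69 * 1.087 = 8.35903
theta = 8.35903 / (1 + 8.35903) = 8.35903 / 9.35903
theta = 0.8932

0.8932


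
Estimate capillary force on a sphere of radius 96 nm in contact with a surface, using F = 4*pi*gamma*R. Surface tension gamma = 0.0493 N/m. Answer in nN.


Convert radius: R = 96 nm = 9.6e-08 m
F = 4 * pi * gamma * R
F = 4 * pi * 0.0493 * 9.6e-08
F = 5.94741e-08 N = 59.4741 nN

59.4741


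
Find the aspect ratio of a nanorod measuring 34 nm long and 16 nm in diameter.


Aspect ratio AR = length / diameter
AR = 34 / 16
AR = 2.12

2.12


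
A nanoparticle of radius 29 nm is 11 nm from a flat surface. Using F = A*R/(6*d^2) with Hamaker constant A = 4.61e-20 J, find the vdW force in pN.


Convert to SI: R = 29 nm = 2.9e-08 m, d = 11 nm = 1.1e-08 m
F = A * R / (6 * d^2)
F = 4.61e-20 * 2.9e-08 / (6 * (1.1e-08)^2)
F = 1.84146e-12 N = 1.841 pN

1.841


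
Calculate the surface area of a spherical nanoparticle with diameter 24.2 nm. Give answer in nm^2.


Radius r = 24.2/2 = 12.1 nm
Surface area SA = 4 * pi * r^2
SA = 4 * pi * (12.1)^2
SA = 1839.84 nm^2

1839.84


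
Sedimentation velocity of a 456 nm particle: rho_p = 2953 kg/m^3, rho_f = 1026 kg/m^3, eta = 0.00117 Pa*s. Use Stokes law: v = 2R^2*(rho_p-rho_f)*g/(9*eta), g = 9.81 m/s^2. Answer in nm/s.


Radius R = 456/2 nm = 2.28e-07 m
Density difference = 2953 - 1026 = 1927 kg/m^3
v = 2 * R^2 * (rho_p - rho_f) * g / (9 * eta)
v = 2 * (2.28e-07)^2 * 1927 * 9.81 / (9 * 0.00117)
v = 1.86647e-07 m/s = 186.6474 nm/s

186.6474


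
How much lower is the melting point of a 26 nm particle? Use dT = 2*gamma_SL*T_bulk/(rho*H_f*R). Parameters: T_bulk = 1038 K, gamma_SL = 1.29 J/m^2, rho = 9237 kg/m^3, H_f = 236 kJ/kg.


Radius R = 26/2 = 13 nm = 1.3e-08 m
Convert H_f = 236 kJ/kg = 236000 J/kg
dT = 2 * gamma_SL * T_bulk / (rho * H_f * R)
dT = 2 * 1.29 * 1038 / (9237 * 236000 * 1.3e-08)
dT = 94.5 K

94.5


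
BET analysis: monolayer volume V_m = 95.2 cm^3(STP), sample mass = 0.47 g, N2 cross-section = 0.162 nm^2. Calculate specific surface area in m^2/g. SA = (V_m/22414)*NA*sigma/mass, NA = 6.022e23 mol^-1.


Number of moles in monolayer = V_m / 22414 = 95.2 / 22414 = 0.00424735
Number of molecules = moles * NA = 0.00424735 * 6.022e23
SA = molecules * sigma / mass
SA = (95.2 / 22414) * 6.022e23 * 0.162e-18 / 0.47
SA = 881.6 m^2/g

881.6


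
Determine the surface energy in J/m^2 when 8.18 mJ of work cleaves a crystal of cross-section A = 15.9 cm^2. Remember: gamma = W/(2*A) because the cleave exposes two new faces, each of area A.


Convert: A = 15.9 cm^2 = 0.00159 m^2, W = 8.18 mJ = 0.00818 J
Cleaving exposes two faces of area A, so total new surface = 2*A and gamma = W / (2*A)
gamma = 0.00818 / (2 * 0.00159)
gamma = 2.572 J/m^2

2.572


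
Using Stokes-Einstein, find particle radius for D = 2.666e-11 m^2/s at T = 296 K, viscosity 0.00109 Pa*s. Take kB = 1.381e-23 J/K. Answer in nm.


Stokes-Einstein: R = kB*T / (6*pi*eta*D)
R = 1.381e-23 * 296 / (6 * pi * 0.00109 * 2.666e-11)
R = 7.46273e-09 m = 7.46 nm

7.46


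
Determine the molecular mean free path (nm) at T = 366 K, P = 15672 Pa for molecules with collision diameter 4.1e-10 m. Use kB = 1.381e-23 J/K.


Mean free path: lambda = kB*T / (sqrt(2) * pi * d^2 * P)
lambda = 1.381e-23 * 366 / (sqrt(2) * pi * (4.1e-10)^2 * 15672)
lambda = 4.31835e-07 m
lambda = 431.83 nm

431.83


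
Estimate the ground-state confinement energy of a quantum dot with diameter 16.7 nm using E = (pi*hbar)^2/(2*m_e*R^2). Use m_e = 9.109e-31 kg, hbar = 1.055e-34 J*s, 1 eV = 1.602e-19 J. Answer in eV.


Radius R = 16.7/2 = 8.35 nm = 8.35e-09 m
E = (pi * 1.055e-34)^2 / (2 * 9.109e-31 * (8.35e-09)^2)
E(J) = 8.64831e-22
E = E(J) / 1.602e-19 = 0.0054 eV

0.0054


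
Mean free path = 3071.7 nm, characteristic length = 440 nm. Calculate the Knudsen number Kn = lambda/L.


Knudsen number Kn = lambda / L
Kn = 3071.7 / 440
Kn = 6.9811

6.9811


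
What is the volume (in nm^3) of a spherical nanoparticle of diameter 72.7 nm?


Radius r = 72.7/2 = 36.35 nm
Volume V = (4/3) * pi * r^3
V = (4/3) * pi * (36.35)^3
V = 201187.9 nm^3

201187.9


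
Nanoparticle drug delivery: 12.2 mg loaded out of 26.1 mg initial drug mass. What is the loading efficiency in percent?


Drug loading efficiency = (drug loaded / drug initial) * 100
DLE = 12.2 / 26.1 * 100
DLE = 0.4674 * 100
DLE = 46.74%

46.74


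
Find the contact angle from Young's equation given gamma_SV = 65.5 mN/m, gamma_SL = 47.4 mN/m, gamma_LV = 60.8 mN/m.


cos(theta) = (gamma_SV - gamma_SL) / gamma_LV
cos(theta) = (65.5 - 47.4) / 60.8
cos(theta) = 0.297697
theta = arccos(0.297697) = 72.68 degrees

72.68


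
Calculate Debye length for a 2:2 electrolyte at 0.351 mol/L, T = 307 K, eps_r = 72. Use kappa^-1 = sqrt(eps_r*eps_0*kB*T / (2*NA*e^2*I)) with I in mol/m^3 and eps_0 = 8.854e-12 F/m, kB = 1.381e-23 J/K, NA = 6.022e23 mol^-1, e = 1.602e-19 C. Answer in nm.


Ionic strength I = 0.351 * 2^2 * 1000 = 1404 mol/m^3
kappa^-1 = sqrt(72 * 8.854e-12 * 1.381e-23 * 307 / (2 * 6.022e23 * (1.602e-19)^2 * 1404))
kappa^-1 = 0.25 nm

0.25


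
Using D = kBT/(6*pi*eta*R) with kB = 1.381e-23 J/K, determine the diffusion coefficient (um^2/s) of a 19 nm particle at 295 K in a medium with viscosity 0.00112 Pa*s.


Radius R = 19/2 = 9.5 nm = 9.5e-09 m
D = kB*T / (6*pi*eta*R)
D = 1.381e-23 * 295 / (6 * pi * 0.00112 * 9.5e-09)
D = 2.03129e-11 m^2/s = 20.313 um^2/s

20.313


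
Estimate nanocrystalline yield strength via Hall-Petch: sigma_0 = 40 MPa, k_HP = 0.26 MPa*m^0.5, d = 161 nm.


d = 161 nm = 1.61e-07 m
sqrt(d) = 0.0004012481
Hall-Petch contribution = k / sqrt(d) = 0.26 / 0.0004012481 = 648.0 MPa
sigma = sigma_0 + k/sqrt(d) = 40 + 648.0 = 688.0 MPa

688.0


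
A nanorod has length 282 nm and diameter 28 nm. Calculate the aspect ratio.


Aspect ratio AR = length / diameter
AR = 282 / 28
AR = 10.07

10.07


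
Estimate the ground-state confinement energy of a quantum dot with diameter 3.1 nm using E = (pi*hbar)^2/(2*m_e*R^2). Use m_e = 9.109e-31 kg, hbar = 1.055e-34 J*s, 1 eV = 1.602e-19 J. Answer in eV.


Radius R = 3.1/2 = 1.55 nm = 1.55e-09 m
E = (pi * 1.055e-34)^2 / (2 * 9.109e-31 * (1.55e-09)^2)
E(J) = 2.50981e-20
E = E(J) / 1.602e-19 = 0.1567 eV

0.1567


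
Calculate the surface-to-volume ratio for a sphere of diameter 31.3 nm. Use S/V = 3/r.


Radius r = 31.3/2 = 15.65 nm
S/V = 3 / r = 3 / 15.65
S/V = 0.1917 nm^-1

0.1917


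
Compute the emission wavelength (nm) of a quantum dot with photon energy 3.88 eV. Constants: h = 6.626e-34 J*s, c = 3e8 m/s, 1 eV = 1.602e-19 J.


Convert energy: E = 3.88 eV = 3.88 * 1.602e-19 = 6.21576e-19 J
lambda = h*c / E = 6.626e-34 * 3e8 / 6.21576e-19
lambda = 3.198e-07 m = 319.8 nm

319.8


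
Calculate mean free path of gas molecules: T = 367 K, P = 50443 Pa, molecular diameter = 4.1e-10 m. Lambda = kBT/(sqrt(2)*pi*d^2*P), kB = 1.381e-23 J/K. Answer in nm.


Mean free path: lambda = kB*T / (sqrt(2) * pi * d^2 * P)
lambda = 1.381e-23 * 367 / (sqrt(2) * pi * (4.1e-10)^2 * 50443)
lambda = 1.34532e-07 m
lambda = 134.53 nm

134.53


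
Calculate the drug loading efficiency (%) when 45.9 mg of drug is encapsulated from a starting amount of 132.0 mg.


Drug loading efficiency = (drug loaded / drug initial) * 100
DLE = 45.9 / 132.0 * 100
DLE = 0.3477 * 100
DLE = 34.77%

34.77


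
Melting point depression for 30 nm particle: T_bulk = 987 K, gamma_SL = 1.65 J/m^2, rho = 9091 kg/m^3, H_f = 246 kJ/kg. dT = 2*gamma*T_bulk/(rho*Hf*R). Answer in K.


Radius R = 30/2 = 15 nm = 1.5e-08 m
Convert H_f = 246 kJ/kg = 246000 J/kg
dT = 2 * gamma_SL * T_bulk / (rho * H_f * R)
dT = 2 * 1.65 * 987 / (9091 * 246000 * 1.5e-08)
dT = 97.1 K

97.1


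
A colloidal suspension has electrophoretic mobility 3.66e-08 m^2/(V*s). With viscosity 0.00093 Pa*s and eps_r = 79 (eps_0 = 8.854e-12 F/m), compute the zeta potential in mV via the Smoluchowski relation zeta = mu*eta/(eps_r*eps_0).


Smoluchowski equation: zeta = mu * eta / (eps_r * eps_0)
zeta = 3.66e-08 * 0.00093 / (79 * 8.854e-12)
zeta = 0.048663 V = 48.66 mV

48.66


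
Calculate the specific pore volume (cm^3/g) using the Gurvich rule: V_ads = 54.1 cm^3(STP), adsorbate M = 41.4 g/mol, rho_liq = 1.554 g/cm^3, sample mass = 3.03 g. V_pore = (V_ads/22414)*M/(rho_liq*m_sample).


Moles adsorbed n = V_ads / 22414 = 54.1 / 22414 = 2.413670e-03 mol
Liquid volume V_liq = n * M / rho_liq = 2.413670e-03 * 41.4 / 1.554 = 0.06430 cm^3
Specific pore volume V_pore = V_liq / m_sample = 0.06430 / 3.03
V_pore = 0.0212 cm^3/g

0.0212


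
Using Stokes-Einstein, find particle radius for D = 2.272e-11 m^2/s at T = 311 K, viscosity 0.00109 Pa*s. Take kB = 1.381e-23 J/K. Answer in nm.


Stokes-Einstein: R = kB*T / (6*pi*eta*D)
R = 1.381e-23 * 311 / (6 * pi * 0.00109 * 2.272e-11)
R = 9.20064e-09 m = 9.2 nm

9.2


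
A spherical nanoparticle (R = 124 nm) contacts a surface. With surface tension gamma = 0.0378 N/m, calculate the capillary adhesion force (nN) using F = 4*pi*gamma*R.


Convert radius: R = 124 nm = 1.24e-07 m
F = 4 * pi * gamma * R
F = 4 * pi * 0.0378 * 1.24e-07
F = 5.89011e-08 N = 58.9011 nN

58.9011


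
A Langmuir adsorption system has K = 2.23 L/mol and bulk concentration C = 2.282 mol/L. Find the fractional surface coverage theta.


Langmuir isotherm: theta = K*C / (1 + K*C)
K*C = 2.23 * 2.282 = 5.08886
theta = 5.08886 / (1 + 5.08886) = 5.08886 / 6.08886
theta = 0.8358

0.8358


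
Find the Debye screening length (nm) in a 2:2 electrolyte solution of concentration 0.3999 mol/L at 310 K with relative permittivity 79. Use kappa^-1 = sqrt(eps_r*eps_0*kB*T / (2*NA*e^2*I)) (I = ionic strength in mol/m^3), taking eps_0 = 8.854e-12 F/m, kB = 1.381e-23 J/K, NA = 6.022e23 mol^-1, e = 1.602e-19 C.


Ionic strength I = 0.3999 * 2^2 * 1000 = 1599.6 mol/m^3
kappa^-1 = sqrt(79 * 8.854e-12 * 1.381e-23 * 310 / (2 * 6.022e23 * (1.602e-19)^2 * 1599.6))
kappa^-1 = 0.246 nm

0.246


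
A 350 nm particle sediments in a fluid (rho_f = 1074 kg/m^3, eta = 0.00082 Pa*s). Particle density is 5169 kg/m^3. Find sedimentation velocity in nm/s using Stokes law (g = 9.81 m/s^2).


Radius R = 350/2 nm = 1.75e-07 m
Density difference = 5169 - 1074 = 4095 kg/m^3
v = 2 * R^2 * (rho_p - rho_f) * g / (9 * eta)
v = 2 * (1.75e-07)^2 * 4095 * 9.81 / (9 * 0.00082)
v = 3.33405e-07 m/s = 333.4054 nm/s

333.4054


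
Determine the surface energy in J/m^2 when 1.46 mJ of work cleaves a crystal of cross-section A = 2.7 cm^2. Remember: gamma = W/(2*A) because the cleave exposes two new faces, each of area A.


Convert: A = 2.7 cm^2 = 0.00027 m^2, W = 1.46 mJ = 0.00146 J
Cleaving exposes two faces of area A, so total new surface = 2*A and gamma = W / (2*A)
gamma = 0.00146 / (2 * 0.00027)
gamma = 2.704 J/m^2

2.704


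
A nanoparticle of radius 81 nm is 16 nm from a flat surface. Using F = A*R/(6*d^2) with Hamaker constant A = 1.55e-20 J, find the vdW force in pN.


Convert to SI: R = 81 nm = 8.1e-08 m, d = 16 nm = 1.6e-08 m
F = A * R / (6 * d^2)
F = 1.55e-20 * 8.1e-08 / (6 * (1.6e-08)^2)
F = 8.17383e-13 N = 0.817 pN

0.817


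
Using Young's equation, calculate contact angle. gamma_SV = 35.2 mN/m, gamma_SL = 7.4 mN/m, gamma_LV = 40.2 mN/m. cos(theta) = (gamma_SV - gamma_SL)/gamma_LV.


cos(theta) = (gamma_SV - gamma_SL) / gamma_LV
cos(theta) = (35.2 - 7.4) / 40.2
cos(theta) = 0.691542
theta = arccos(0.691542) = 46.25 degrees

46.25


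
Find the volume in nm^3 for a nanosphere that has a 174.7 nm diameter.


Radius r = 174.7/2 = 87.35 nm
Volume V = (4/3) * pi * r^3
V = (4/3) * pi * (87.35)^3
V = 2791755.22 nm^3

2791755.22


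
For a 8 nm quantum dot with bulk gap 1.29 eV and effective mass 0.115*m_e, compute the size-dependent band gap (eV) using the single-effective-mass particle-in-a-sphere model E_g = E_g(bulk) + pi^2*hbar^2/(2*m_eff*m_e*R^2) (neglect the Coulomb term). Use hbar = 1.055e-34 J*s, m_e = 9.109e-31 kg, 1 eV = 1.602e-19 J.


Radius R = 8/2 nm = 4e-09 m
Confinement energy dE = pi^2 * hbar^2 / (2 * m_eff * m_e * R^2)
dE = pi^2 * (1.055e-34)^2 / (2 * 0.115 * 9.109e-31 * (4e-09)^2) J, divided by 1.602e-19 J/eV
dE = 0.2046 eV
Total band gap = E_g(bulk) + dE = 1.29 + 0.2046 = 1.4946 eV

1.4946


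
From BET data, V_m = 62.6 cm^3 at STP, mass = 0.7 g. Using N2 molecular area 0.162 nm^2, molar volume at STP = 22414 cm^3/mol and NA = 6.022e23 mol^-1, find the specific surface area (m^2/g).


Number of moles in monolayer = V_m / 22414 = 62.6 / 22414 = 0.0027929
Number of molecules = moles * NA = 0.0027929 * 6.022e23
SA = molecules * sigma / mass
SA = (62.6 / 22414) * 6.022e23 * 0.162e-18 / 0.7
SA = 389.2 m^2/g

389.2


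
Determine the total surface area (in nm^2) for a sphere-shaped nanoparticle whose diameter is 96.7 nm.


Radius r = 96.7/2 = 48.35 nm
Surface area SA = 4 * pi * r^2
SA = 4 * pi * (48.35)^2
SA = 29376.69 nm^2

29376.69


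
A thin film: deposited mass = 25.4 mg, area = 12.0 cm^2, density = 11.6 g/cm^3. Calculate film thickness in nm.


Convert: m = 25.4 mg = 2.5400e-05 kg, A = 12.0 cm^2 = 1.2000e-03 m^2, rho = 11.6 g/cm^3 = 11600 kg/m^3
t = m / (A * rho)
t = 2.5400e-05 / (1.2000e-03 * 11600)
t = 1.8247e-06 m = 1824.7 nm

1824.7


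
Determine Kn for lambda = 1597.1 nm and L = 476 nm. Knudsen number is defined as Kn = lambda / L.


Knudsen number Kn = lambda / L
Kn = 1597.1 / 476
Kn = 3.3553

3.3553


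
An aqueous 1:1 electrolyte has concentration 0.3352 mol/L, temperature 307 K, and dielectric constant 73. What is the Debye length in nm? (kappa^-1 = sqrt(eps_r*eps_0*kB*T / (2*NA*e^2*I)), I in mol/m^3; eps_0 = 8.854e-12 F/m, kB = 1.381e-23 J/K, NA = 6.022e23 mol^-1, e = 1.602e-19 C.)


Ionic strength I = 0.3352 * 1^2 * 1000 = 335.2 mol/m^3
kappa^-1 = sqrt(73 * 8.854e-12 * 1.381e-23 * 307 / (2 * 6.022e23 * (1.602e-19)^2 * 335.2))
kappa^-1 = 0.514 nm

0.514


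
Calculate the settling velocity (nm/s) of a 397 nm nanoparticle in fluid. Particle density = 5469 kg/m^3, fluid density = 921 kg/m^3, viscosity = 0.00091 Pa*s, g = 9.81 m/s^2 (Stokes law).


Radius R = 397/2 nm = 1.985e-07 m
Density difference = 5469 - 921 = 4548 kg/m^3
v = 2 * R^2 * (rho_p - rho_f) * g / (9 * eta)
v = 2 * (1.985e-07)^2 * 4548 * 9.81 / (9 * 0.00091)
v = 4.29296e-07 m/s = 429.2957 nm/s

429.2957


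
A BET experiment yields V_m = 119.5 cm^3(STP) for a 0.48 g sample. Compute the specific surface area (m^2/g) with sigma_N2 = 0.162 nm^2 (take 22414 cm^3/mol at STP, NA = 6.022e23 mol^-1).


Number of moles in monolayer = V_m / 22414 = 119.5 / 22414 = 0.00533149
Number of molecules = moles * NA = 0.00533149 * 6.022e23
SA = molecules * sigma / mass
SA = (119.5 / 22414) * 6.022e23 * 0.162e-18 / 0.48
SA = 1083.6 m^2/g

1083.6


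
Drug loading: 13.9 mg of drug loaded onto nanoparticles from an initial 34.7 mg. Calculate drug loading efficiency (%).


Drug loading efficiency = (drug loaded / drug initial) * 100
DLE = 13.9 / 34.7 * 100
DLE = 0.4006 * 100
DLE = 40.06%

40.06


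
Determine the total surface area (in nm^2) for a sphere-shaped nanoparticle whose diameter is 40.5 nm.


Radius r = 40.5/2 = 20.25 nm
Surface area SA = 4 * pi * r^2
SA = 4 * pi * (20.25)^2
SA = 5153.0 nm^2

5153.0


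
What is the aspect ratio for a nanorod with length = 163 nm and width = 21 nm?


Aspect ratio AR = length / diameter
AR = 163 / 21
AR = 7.76

7.76


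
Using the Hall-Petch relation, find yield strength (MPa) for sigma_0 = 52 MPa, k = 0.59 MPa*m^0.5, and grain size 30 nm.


d = 30 nm = 3e-08 m
sqrt(d) = 0.0001732051
Hall-Petch contribution = k / sqrt(d) = 0.59 / 0.0001732051 = 3406.4 MPa
sigma = sigma_0 + k/sqrt(d) = 52 + 3406.4 = 3458.4 MPa

3458.4


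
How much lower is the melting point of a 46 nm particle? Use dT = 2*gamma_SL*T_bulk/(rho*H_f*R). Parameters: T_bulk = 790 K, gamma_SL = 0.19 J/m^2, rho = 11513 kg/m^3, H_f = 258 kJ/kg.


Radius R = 46/2 = 23 nm = 2.3e-08 m
Convert H_f = 258 kJ/kg = 258000 J/kg
dT = 2 * gamma_SL * T_bulk / (rho * H_f * R)
dT = 2 * 0.19 * 790 / (11513 * 258000 * 2.3e-08)
dT = 4.4 K

4.4


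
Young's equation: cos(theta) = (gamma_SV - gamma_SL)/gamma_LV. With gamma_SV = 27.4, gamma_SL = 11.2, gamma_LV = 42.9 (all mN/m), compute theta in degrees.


cos(theta) = (gamma_SV - gamma_SL) / gamma_LV
cos(theta) = (27.4 - 11.2) / 42.9
cos(theta) = 0.377622
theta = arccos(0.377622) = 67.81 degrees

67.81


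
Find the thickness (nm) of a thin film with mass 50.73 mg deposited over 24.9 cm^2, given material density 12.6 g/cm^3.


Convert: m = 50.73 mg = 5.0730e-05 kg, A = 24.9 cm^2 = 2.4900e-03 m^2, rho = 12.6 g/cm^3 = 12600 kg/m^3
t = m / (A * rho)
t = 5.0730e-05 / (2.4900e-03 * 12600)
t = 1.6169e-06 m = 1616.9 nm

1616.9


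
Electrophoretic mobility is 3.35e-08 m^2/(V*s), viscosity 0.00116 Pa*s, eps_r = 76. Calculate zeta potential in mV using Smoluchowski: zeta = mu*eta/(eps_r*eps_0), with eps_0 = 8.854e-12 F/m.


Smoluchowski equation: zeta = mu * eta / (eps_r * eps_0)
zeta = 3.35e-08 * 0.00116 / (76 * 8.854e-12)
zeta = 0.05775 V = 57.75 mV

57.75


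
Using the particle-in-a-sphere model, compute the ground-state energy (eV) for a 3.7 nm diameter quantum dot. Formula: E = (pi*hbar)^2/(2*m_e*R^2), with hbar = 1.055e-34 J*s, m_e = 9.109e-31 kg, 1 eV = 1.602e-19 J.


Radius R = 3.7/2 = 1.85 nm = 1.85e-09 m
E = (pi * 1.055e-34)^2 / (2 * 9.109e-31 * (1.85e-09)^2)
E(J) = 1.76182e-20
E = E(J) / 1.602e-19 = 0.11 eV

0.11


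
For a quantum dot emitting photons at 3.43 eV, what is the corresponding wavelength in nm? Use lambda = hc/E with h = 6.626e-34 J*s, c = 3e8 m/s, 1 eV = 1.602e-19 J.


Convert energy: E = 3.43 eV = 3.43 * 1.602e-19 = 5.49486e-19 J
lambda = h*c / E = 6.626e-34 * 3e8 / 5.49486e-19
lambda = 3.61756e-07 m = 361.8 nm

361.8


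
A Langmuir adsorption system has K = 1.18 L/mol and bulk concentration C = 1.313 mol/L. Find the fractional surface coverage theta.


Langmuir isotherm: theta = K*C / (1 + K*C)
K*C = 1.18 * 1.313 = 1.54934
theta = 1.54934 / (1 + 1.54934) = 1.54934 / 2.54934
theta = 0.6077

0.6077


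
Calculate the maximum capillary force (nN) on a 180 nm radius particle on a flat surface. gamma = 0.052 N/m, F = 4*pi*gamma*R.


Convert radius: R = 180 nm = 1.8e-07 m
F = 4 * pi * gamma * R
F = 4 * pi * 0.052 * 1.8e-07
F = 1.17621e-07 N = 117.6212 nN

117.6212


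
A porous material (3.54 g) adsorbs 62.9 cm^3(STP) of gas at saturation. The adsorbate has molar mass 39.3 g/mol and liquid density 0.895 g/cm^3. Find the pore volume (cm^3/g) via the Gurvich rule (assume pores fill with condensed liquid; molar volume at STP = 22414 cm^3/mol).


Moles adsorbed n = V_ads / 22414 = 62.9 / 22414 = 2.806282e-03 mol
Liquid volume V_liq = n * M / rho_liq = 2.806282e-03 * 39.3 / 0.895 = 0.12323 cm^3
Specific pore volume V_pore = V_liq / m_sample = 0.12323 / 3.54
V_pore = 0.0348 cm^3/g

0.0348


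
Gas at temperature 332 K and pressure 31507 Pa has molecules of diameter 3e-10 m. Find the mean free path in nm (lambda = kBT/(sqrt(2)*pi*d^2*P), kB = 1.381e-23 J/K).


Mean free path: lambda = kB*T / (sqrt(2) * pi * d^2 * P)
lambda = 1.381e-23 * 332 / (sqrt(2) * pi * (3e-10)^2 * 31507)
lambda = 3.6393e-07 m
lambda = 363.93 nm

363.93


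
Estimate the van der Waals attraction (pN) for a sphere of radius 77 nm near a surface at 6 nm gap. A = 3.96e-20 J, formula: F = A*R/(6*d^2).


Convert to SI: R = 77 nm = 7.7e-08 m, d = 6 nm = 6e-09 m
F = A * R / (6 * d^2)
F = 3.96e-20 * 7.7e-08 / (6 * (6e-09)^2)
F = 1.41167e-11 N = 14.117 pN

14.117


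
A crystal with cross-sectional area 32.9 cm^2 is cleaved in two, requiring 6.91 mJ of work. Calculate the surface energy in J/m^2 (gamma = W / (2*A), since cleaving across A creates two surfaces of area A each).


Convert: A = 32.9 cm^2 = 0.00329 m^2, W = 6.91 mJ = 0.00691 J
Cleaving exposes two faces of area A, so total new surface = 2*A and gamma = W / (2*A)
gamma = 0.00691 / (2 * 0.00329)
gamma = 1.05 J/m^2

1.05


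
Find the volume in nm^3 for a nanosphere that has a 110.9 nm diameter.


Radius r = 110.9/2 = 55.45 nm
Volume V = (4/3) * pi * r^3
V = (4/3) * pi * (55.45)^3
V = 714156.28 nm^3

714156.28


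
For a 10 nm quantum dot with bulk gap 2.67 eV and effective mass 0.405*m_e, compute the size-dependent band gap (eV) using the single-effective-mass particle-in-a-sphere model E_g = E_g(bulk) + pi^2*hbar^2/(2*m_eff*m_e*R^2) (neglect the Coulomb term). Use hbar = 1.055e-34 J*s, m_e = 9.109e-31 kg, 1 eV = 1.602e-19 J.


Radius R = 10/2 nm = 5e-09 m
Confinement energy dE = pi^2 * hbar^2 / (2 * m_eff * m_e * R^2)
dE = pi^2 * (1.055e-34)^2 / (2 * 0.405 * 9.109e-31 * (5e-09)^2) J, divided by 1.602e-19 J/eV
dE = 0.0372 eV
Total band gap = E_g(bulk) + dE = 2.67 + 0.0372 = 2.7072 eV

2.7072


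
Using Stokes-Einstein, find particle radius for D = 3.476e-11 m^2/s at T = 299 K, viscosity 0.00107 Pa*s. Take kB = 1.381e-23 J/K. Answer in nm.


Stokes-Einstein: R = kB*T / (6*pi*eta*D)
R = 1.381e-23 * 299 / (6 * pi * 0.00107 * 3.476e-11)
R = 5.8898e-09 m = 5.89 nm

5.89


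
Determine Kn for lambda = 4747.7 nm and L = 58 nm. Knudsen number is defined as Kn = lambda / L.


Knudsen number Kn = lambda / L
Kn = 4747.7 / 58
Kn = 81.8569

81.8569


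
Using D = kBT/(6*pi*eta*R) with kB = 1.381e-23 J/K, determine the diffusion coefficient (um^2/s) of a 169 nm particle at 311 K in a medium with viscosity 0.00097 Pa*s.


Radius R = 169/2 = 84.5 nm = 8.45e-08 m
D = kB*T / (6*pi*eta*R)
D = 1.381e-23 * 311 / (6 * pi * 0.00097 * 8.45e-08)
D = 2.77987e-12 m^2/s = 2.78 um^2/s

2.78


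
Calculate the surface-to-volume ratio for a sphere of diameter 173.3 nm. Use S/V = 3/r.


Radius r = 173.3/2 = 86.65 nm
S/V = 3 / r = 3 / 86.65
S/V = 0.0346 nm^-1

0.0346


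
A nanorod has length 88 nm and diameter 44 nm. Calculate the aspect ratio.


Aspect ratio AR = length / diameter
AR = 88 / 44
AR = 2.0

2.0


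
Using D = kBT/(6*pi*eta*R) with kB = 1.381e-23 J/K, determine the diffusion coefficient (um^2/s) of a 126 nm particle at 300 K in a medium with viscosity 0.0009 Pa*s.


Radius R = 126/2 = 63 nm = 6.3e-08 m
D = kB*T / (6*pi*eta*R)
D = 1.381e-23 * 300 / (6 * pi * 0.0009 * 6.3e-08)
D = 3.87642e-12 m^2/s = 3.876 um^2/s

3.876


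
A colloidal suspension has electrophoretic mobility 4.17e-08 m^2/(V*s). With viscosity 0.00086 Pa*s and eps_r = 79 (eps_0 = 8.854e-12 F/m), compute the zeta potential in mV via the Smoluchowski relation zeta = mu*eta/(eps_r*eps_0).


Smoluchowski equation: zeta = mu * eta / (eps_r * eps_0)
zeta = 4.17e-08 * 0.00086 / (79 * 8.854e-12)
zeta = 0.051271 V = 51.27 mV

51.27


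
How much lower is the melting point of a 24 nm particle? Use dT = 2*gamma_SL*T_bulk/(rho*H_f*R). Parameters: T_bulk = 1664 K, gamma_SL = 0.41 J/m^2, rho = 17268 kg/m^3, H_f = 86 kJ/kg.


Radius R = 24/2 = 12 nm = 1.2e-08 m
Convert H_f = 86 kJ/kg = 86000 J/kg
dT = 2 * gamma_SL * T_bulk / (rho * H_f * R)
dT = 2 * 0.41 * 1664 / (17268 * 86000 * 1.2e-08)
dT = 76.6 K

76.6


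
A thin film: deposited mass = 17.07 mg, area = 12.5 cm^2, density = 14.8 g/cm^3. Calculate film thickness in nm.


Convert: m = 17.07 mg = 1.7070e-05 kg, A = 12.5 cm^2 = 1.2500e-03 m^2, rho = 14.8 g/cm^3 = 14800 kg/m^3
t = m / (A * rho)
t = 1.7070e-05 / (1.2500e-03 * 14800)
t = 9.2270e-07 m = 922.7 nm

922.7


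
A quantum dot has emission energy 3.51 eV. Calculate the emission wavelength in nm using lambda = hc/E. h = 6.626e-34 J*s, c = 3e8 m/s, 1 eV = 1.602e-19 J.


Convert energy: E = 3.51 eV = 3.51 * 1.602e-19 = 5.62302e-19 J
lambda = h*c / E = 6.626e-34 * 3e8 / 5.62302e-19
lambda = 3.53511e-07 m = 353.5 nm

353.5


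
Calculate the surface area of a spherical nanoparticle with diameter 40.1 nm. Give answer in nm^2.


Radius r = 40.1/2 = 20.05 nm
Surface area SA = 4 * pi * r^2
SA = 4 * pi * (20.05)^2
SA = 5051.71 nm^2

5051.71


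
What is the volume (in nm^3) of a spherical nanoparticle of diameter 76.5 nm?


Radius r = 76.5/2 = 38.25 nm
Volume V = (4/3) * pi * r^3
V = (4/3) * pi * (38.25)^3
V = 234413.67 nm^3

234413.67


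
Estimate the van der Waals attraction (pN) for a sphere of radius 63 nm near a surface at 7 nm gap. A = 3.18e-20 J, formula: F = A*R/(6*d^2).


Convert to SI: R = 63 nm = 6.3e-08 m, d = 7 nm = 7e-09 m
F = A * R / (6 * d^2)
F = 3.18e-20 * 6.3e-08 / (6 * (7e-09)^2)
F = 6.81429e-12 N = 6.814 pN

6.814


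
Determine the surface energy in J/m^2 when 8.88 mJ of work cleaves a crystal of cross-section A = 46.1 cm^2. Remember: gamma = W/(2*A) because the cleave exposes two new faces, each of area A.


Convert: A = 46.1 cm^2 = 0.00461 m^2, W = 8.88 mJ = 0.00888 J
Cleaving exposes two faces of area A, so total new surface = 2*A and gamma = W / (2*A)
gamma = 0.00888 / (2 * 0.00461)
gamma = 0.963 J/m^2

0.963


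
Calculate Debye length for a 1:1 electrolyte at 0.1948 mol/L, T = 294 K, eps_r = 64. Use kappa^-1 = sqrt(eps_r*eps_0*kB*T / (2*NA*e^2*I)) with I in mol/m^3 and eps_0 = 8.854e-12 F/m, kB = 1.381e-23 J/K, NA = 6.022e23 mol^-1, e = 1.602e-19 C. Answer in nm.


Ionic strength I = 0.1948 * 1^2 * 1000 = 194.8 mol/m^3
kappa^-1 = sqrt(64 * 8.854e-12 * 1.381e-23 * 294 / (2 * 6.022e23 * (1.602e-19)^2 * 194.8))
kappa^-1 = 0.618 nm

0.618


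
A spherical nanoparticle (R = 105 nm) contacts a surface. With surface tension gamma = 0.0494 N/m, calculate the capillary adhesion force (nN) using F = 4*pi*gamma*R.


Convert radius: R = 105 nm = 1.05e-07 m
F = 4 * pi * gamma * R
F = 4 * pi * 0.0494 * 1.05e-07
F = 6.51818e-08 N = 65.1818 nN

65.1818


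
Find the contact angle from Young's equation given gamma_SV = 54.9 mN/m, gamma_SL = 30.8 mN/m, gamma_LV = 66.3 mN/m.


cos(theta) = (gamma_SV - gamma_SL) / gamma_LV
cos(theta) = (54.9 - 30.8) / 66.3
cos(theta) = 0.363499
theta = arccos(0.363499) = 68.68 degrees

68.68


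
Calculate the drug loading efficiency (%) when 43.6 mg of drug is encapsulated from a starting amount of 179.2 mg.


Drug loading efficiency = (drug loaded / drug initial) * 100
DLE = 43.6 / 179.2 * 100
DLE = 0.2433 * 100
DLE = 24.33%

24.33


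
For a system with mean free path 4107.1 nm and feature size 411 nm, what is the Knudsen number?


Knudsen number Kn = lambda / L
Kn = 4107.1 / 411
Kn = 9.9929

9.9929


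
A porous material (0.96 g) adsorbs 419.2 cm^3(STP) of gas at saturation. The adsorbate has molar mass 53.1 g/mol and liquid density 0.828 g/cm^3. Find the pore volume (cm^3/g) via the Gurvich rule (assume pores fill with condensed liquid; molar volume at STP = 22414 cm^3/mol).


Moles adsorbed n = V_ads / 22414 = 419.2 / 22414 = 1.870260e-02 mol
Liquid volume V_liq = n * M / rho_liq = 1.870260e-02 * 53.1 / 0.828 = 1.19941 cm^3
Specific pore volume V_pore = V_liq / m_sample = 1.19941 / 0.96
V_pore = 1.2494 cm^3/g

1.2494


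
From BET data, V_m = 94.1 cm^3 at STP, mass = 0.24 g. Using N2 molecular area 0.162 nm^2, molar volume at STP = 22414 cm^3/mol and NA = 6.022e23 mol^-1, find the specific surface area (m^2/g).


Number of moles in monolayer = V_m / 22414 = 94.1 / 22414 = 0.00419827
Number of molecules = moles * NA = 0.00419827 * 6.022e23
SA = molecules * sigma / mass
SA = (94.1 / 22414) * 6.022e23 * 0.162e-18 / 0.24
SA = 1706.5 m^2/g

1706.5


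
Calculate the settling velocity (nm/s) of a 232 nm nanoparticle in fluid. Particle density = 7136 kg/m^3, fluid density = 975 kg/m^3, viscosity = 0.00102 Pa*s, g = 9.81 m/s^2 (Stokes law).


Radius R = 232/2 nm = 1.16e-07 m
Density difference = 7136 - 975 = 6161 kg/m^3
v = 2 * R^2 * (rho_p - rho_f) * g / (9 * eta)
v = 2 * (1.16e-07)^2 * 6161 * 9.81 / (9 * 0.00102)
v = 1.77184e-07 m/s = 177.1836 nm/s

177.1836


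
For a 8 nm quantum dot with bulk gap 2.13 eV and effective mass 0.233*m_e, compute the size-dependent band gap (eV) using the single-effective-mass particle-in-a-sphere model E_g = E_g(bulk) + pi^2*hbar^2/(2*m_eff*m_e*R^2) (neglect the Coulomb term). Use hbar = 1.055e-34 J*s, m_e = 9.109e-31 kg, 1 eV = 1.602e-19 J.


Radius R = 8/2 nm = 4e-09 m
Confinement energy dE = pi^2 * hbar^2 / (2 * m_eff * m_e * R^2)
dE = pi^2 * (1.055e-34)^2 / (2 * 0.233 * 9.109e-31 * (4e-09)^2) J, divided by 1.602e-19 J/eV
dE = 0.101 eV
Total band gap = E_g(bulk) + dE = 2.13 + 0.101 = 2.231 eV

2.231


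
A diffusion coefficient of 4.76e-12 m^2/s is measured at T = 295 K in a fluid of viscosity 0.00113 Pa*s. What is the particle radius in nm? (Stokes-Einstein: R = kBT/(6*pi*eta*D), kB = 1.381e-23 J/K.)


Stokes-Einstein: R = kB*T / (6*pi*eta*D)
R = 1.381e-23 * 295 / (6 * pi * 0.00113 * 4.76e-12)
R = 4.01818e-08 m = 40.18 nm

40.18


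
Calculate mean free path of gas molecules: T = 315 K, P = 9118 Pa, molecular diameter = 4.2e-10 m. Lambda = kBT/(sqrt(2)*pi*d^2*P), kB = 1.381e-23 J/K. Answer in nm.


Mean free path: lambda = kB*T / (sqrt(2) * pi * d^2 * P)
lambda = 1.381e-23 * 315 / (sqrt(2) * pi * (4.2e-10)^2 * 9118)
lambda = 6.08753e-07 m
lambda = 608.75 nm

608.75


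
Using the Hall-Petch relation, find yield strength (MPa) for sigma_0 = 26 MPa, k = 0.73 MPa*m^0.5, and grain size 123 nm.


d = 123 nm = 1.23e-07 m
sqrt(d) = 0.0003507136
Hall-Petch contribution = k / sqrt(d) = 0.73 / 0.0003507136 = 2081.5 MPa
sigma = sigma_0 + k/sqrt(d) = 26 + 2081.5 = 2107.5 MPa

2107.5


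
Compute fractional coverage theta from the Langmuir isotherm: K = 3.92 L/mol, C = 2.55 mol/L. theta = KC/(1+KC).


Langmuir isotherm: theta = K*C / (1 + K*C)
K*C = 3.92 * 2.55 = 9.996
theta = 9.996 / (1 + 9.996) = 9.996 / 10.996
theta = 0.9091

0.9091


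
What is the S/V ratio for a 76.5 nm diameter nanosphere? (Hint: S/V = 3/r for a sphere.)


Radius r = 76.5/2 = 38.25 nm
S/V = 3 / r = 3 / 38.25
S/V = 0.0784 nm^-1

0.0784


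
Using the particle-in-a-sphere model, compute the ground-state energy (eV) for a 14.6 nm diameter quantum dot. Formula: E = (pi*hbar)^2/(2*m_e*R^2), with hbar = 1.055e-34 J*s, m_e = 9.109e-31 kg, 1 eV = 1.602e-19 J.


Radius R = 14.6/2 = 7.3 nm = 7.3e-09 m
E = (pi * 1.055e-34)^2 / (2 * 9.109e-31 * (7.3e-09)^2)
E(J) = 1.13151e-21
E = E(J) / 1.602e-19 = 0.0071 eV

0.0071


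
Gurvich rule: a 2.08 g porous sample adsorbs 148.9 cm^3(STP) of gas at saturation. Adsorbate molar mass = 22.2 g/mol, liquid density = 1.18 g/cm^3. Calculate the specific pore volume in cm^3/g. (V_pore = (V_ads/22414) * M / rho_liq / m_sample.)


Moles adsorbed n = V_ads / 22414 = 148.9 / 22414 = 6.643169e-03 mol
Liquid volume V_liq = n * M / rho_liq = 6.643169e-03 * 22.2 / 1.18 = 0.12498 cm^3
Specific pore volume V_pore = V_liq / m_sample = 0.12498 / 2.08
V_pore = 0.0601 cm^3/g

0.0601


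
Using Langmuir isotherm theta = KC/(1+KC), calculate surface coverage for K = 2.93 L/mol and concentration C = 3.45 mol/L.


Langmuir isotherm: theta = K*C / (1 + K*C)
K*C = 2.93 * 3.45 = 10.1085
theta = 10.1085 / (1 + 10.1085) = 10.1085 / 11.1085
theta = 0.91

0.91


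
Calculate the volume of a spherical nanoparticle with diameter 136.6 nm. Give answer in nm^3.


Radius r = 136.6/2 = 68.3 nm
Volume V = (4/3) * pi * r^3
V = (4/3) * pi * (68.3)^3
V = 1334598.77 nm^3

1334598.77


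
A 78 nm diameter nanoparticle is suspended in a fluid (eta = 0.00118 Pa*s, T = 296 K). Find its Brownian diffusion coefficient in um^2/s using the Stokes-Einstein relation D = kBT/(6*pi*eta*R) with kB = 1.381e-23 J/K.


Radius R = 78/2 = 39 nm = 3.9e-08 m
D = kB*T / (6*pi*eta*R)
D = 1.381e-23 * 296 / (6 * pi * 0.00118 * 3.9e-08)
D = 4.71235e-12 m^2/s = 4.712 um^2/s

4.712


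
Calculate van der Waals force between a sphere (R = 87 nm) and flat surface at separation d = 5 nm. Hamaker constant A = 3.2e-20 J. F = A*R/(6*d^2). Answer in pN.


Convert to SI: R = 87 nm = 8.7e-08 m, d = 5 nm = 5e-09 m
F = A * R / (6 * d^2)
F = 3.2e-20 * 8.7e-08 / (6 * (5e-09)^2)
F = 1.856e-11 N = 18.56 pN

18.56


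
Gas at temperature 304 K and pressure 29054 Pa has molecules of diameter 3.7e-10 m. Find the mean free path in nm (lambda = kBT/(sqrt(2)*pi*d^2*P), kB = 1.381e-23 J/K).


Mean free path: lambda = kB*T / (sqrt(2) * pi * d^2 * P)
lambda = 1.381e-23 * 304 / (sqrt(2) * pi * (3.7e-10)^2 * 29054)
lambda = 2.37571e-07 m
lambda = 237.57 nm

237.57


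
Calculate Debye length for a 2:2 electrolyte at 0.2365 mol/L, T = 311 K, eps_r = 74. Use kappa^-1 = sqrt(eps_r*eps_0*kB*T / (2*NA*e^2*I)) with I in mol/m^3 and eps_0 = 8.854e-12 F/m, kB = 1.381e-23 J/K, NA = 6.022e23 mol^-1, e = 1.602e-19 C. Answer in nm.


Ionic strength I = 0.2365 * 2^2 * 1000 = 946 mol/m^3
kappa^-1 = sqrt(74 * 8.854e-12 * 1.381e-23 * 311 / (2 * 6.022e23 * (1.602e-19)^2 * 946))
kappa^-1 = 0.31 nm

0.31


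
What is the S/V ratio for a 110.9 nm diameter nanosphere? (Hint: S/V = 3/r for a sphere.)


Radius r = 110.9/2 = 55.45 nm
S/V = 3 / r = 3 / 55.45
S/V = 0.0541 nm^-1

0.0541


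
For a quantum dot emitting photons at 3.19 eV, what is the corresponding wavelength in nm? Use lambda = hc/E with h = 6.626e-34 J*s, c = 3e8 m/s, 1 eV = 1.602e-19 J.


Convert energy: E = 3.19 eV = 3.19 * 1.602e-19 = 5.11038e-19 J
lambda = h*c / E = 6.626e-34 * 3e8 / 5.11038e-19
lambda = 3.88973e-07 m = 389.0 nm

389.0


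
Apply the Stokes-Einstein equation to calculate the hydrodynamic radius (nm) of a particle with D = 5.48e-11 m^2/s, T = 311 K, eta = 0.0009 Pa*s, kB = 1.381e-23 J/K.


Stokes-Einstein: R = kB*T / (6*pi*eta*D)
R = 1.381e-23 * 311 / (6 * pi * 0.0009 * 5.48e-11)
R = 4.61987e-09 m = 4.62 nm

4.62


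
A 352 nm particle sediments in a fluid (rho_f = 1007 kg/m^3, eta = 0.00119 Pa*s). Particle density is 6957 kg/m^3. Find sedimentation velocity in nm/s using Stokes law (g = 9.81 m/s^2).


Radius R = 352/2 nm = 1.76e-07 m
Density difference = 6957 - 1007 = 5950 kg/m^3
v = 2 * R^2 * (rho_p - rho_f) * g / (9 * eta)
v = 2 * (1.76e-07)^2 * 5950 * 9.81 / (9 * 0.00119)
v = 3.37638e-07 m/s = 337.6384 nm/s

337.6384


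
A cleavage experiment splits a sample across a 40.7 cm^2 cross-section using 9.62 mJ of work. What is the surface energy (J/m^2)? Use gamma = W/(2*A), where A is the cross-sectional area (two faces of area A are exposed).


Convert: A = 40.7 cm^2 = 0.00407 m^2, W = 9.62 mJ = 0.00962 J
Cleaving exposes two faces of area A, so total new surface = 2*A and gamma = W / (2*A)
gamma = 0.00962 / (2 * 0.00407)
gamma = 1.182 J/m^2

1.182


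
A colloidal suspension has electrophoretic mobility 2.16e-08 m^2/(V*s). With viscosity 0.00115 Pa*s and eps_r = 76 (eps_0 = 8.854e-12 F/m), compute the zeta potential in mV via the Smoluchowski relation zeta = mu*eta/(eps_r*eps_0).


Smoluchowski equation: zeta = mu * eta / (eps_r * eps_0)
zeta = 2.16e-08 * 0.00115 / (76 * 8.854e-12)
zeta = 0.036915 V = 36.91 mV

36.91


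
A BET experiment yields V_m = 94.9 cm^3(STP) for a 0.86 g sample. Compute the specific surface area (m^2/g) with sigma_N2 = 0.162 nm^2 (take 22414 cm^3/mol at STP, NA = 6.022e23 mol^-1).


Number of moles in monolayer = V_m / 22414 = 94.9 / 22414 = 0.00423396
Number of molecules = moles * NA = 0.00423396 * 6.022e23
SA = molecules * sigma / mass
SA = (94.9 / 22414) * 6.022e23 * 0.162e-18 / 0.86
SA = 480.3 m^2/g

480.3


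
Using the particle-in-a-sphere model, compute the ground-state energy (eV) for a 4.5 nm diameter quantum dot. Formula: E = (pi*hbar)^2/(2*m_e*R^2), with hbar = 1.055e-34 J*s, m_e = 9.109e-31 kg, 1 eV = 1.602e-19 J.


Radius R = 4.5/2 = 2.25 nm = 2.25e-09 m
E = (pi * 1.055e-34)^2 / (2 * 9.109e-31 * (2.25e-09)^2)
E(J) = 1.19107e-20
E = E(J) / 1.602e-19 = 0.0743 eV

0.0743


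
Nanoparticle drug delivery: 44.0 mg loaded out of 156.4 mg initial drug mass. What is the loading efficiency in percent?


Drug loading efficiency = (drug loaded / drug initial) * 100
DLE = 44.0 / 156.4 * 100
DLE = 0.2813 * 100
DLE = 28.13%

28.13


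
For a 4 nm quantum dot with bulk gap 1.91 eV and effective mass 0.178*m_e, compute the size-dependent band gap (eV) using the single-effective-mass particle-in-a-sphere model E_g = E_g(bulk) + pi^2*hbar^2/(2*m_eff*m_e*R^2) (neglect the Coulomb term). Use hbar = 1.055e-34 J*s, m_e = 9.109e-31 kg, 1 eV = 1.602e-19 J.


Radius R = 4/2 nm = 2e-09 m
Confinement energy dE = pi^2 * hbar^2 / (2 * m_eff * m_e * R^2)
dE = pi^2 * (1.055e-34)^2 / (2 * 0.178 * 9.109e-31 * (2e-09)^2) J, divided by 1.602e-19 J/eV
dE = 0.5286 eV
Total band gap = E_g(bulk) + dE = 1.91 + 0.5286 = 2.4386 eV

2.4386
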